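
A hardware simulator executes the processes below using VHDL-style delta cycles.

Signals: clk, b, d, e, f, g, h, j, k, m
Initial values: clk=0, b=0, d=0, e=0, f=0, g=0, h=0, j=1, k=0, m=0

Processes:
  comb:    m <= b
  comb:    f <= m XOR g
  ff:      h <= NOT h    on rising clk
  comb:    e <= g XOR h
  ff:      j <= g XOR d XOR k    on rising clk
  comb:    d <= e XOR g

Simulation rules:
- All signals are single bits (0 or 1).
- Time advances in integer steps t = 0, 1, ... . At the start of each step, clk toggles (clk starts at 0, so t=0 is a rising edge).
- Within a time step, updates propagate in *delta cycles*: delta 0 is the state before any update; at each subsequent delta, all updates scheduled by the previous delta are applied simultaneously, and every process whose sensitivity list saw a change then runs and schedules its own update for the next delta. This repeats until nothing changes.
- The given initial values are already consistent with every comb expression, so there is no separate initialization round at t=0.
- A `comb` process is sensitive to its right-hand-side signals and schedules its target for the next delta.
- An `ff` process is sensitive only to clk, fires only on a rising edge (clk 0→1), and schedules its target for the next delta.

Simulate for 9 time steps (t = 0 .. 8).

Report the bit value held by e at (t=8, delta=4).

1

[bits: b,h,f,clk,g,k,j,d,m,e]
t=0: Δ0=0000001000 Δ1=0001001000 Δ2=0101000000 Δ3=0101000001 Δ4=0101000101 | 4Δ
t=1: Δ0=0101000101 Δ1=0100000101 | 1Δ
t=2: Δ0=0100000101 Δ1=0101000101 Δ2=0001001101 Δ3=0001001100 Δ4=0001001000 | 4Δ
t=3: Δ0=0001001000 Δ1=0000001000 | 1Δ
t=4: Δ0=0000001000 Δ1=0001001000 Δ2=0101000000 Δ3=0101000001 Δ4=0101000101 | 4Δ
t=5: Δ0=0101000101 Δ1=0100000101 | 1Δ
t=6: Δ0=0100000101 Δ1=0101000101 Δ2=0001001101 Δ3=0001001100 Δ4=0001001000 | 4Δ
t=7: Δ0=0001001000 Δ1=0000001000 | 1Δ
t=8: Δ0=0000001000 Δ1=0001001000 Δ2=0101000000 Δ3=0101000001 Δ4=0101000101 | 4Δ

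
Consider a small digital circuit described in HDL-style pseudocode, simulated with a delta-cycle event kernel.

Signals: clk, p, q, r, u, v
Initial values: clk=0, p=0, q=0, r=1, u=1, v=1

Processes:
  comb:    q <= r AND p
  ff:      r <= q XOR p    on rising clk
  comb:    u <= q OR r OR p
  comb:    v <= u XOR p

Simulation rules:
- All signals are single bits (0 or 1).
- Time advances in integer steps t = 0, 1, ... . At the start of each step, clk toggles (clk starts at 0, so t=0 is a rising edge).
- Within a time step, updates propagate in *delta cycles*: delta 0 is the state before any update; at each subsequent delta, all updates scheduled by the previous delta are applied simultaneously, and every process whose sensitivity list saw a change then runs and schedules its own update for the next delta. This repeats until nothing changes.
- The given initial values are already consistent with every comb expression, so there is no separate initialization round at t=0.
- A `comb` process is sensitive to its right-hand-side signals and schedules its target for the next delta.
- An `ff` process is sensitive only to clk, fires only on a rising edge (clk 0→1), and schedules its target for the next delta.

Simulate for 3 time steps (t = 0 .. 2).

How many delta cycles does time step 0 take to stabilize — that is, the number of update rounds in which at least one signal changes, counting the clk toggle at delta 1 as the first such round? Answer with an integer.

[bits: p,clk,u,v,r,q]
t=0: Δ0=001110 Δ1=011110 Δ2=011100 Δ3=010100 Δ4=010000 | 4Δ
t=1: Δ0=010000 Δ1=000000 | 1Δ
t=2: Δ0=000000 Δ1=010000 | 1Δ

4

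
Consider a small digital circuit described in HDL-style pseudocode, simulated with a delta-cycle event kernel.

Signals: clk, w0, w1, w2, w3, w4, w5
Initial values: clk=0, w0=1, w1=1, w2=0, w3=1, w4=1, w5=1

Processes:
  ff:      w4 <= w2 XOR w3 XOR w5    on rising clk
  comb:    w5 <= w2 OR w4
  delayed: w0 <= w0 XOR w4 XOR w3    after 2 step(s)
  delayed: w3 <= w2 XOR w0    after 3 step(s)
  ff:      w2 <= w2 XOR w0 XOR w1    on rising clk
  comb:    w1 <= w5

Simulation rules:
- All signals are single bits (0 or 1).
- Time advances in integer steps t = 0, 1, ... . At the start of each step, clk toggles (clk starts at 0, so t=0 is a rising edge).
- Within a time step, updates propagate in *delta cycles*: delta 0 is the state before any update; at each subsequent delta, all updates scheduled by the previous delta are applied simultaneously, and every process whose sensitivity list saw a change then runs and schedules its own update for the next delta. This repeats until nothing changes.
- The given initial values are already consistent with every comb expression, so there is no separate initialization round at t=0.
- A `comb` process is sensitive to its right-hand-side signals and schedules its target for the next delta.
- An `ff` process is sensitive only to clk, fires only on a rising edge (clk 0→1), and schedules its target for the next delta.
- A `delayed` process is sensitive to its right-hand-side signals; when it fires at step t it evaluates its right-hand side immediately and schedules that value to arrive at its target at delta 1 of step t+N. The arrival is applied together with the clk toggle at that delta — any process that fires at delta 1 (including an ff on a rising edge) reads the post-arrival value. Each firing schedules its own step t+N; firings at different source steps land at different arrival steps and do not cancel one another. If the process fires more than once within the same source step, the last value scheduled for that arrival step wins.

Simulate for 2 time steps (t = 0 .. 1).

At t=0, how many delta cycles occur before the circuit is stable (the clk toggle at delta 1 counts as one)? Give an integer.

[bits: w0,w3,w5,clk,w1,w2,w4]
t=0: Δ0=1110101 Δ1=1111101 Δ2=1111100 Δ3=1101100 Δ4=1101000 | 4Δ
t=1: Δ0=1101000 Δ1=1100000 | 1Δ

4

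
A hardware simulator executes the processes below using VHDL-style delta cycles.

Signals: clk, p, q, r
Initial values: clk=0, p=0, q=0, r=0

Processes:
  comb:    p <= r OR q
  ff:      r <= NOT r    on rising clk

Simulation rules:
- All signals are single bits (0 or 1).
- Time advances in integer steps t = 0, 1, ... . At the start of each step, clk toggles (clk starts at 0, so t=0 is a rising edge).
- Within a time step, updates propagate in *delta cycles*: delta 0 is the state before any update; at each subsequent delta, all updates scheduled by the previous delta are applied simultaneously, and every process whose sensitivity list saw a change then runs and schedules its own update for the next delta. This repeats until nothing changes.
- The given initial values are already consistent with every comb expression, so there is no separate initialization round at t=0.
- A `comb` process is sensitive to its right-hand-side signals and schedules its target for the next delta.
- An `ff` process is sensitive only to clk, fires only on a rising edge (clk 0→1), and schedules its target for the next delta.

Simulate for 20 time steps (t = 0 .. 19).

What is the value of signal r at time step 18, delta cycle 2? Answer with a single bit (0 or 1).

t=0 Δ0: r=0 p=0 clk=0 q=0
  Δ1: clk:0→1
  Δ2: r:0→1
  Δ3: p:0→1
  (3Δ to stable)
t=1 Δ0: r=1 p=1 clk=1 q=0
  Δ1: clk:1→0
  (1Δ to stable)
t=2 Δ0: r=1 p=1 clk=0 q=0
  Δ1: clk:0→1
  Δ2: r:1→0
  Δ3: p:1→0
  (3Δ to stable)
t=3 Δ0: r=0 p=0 clk=1 q=0
  Δ1: clk:1→0
  (1Δ to stable)
t=4 Δ0: r=0 p=0 clk=0 q=0
  Δ1: clk:0→1
  Δ2: r:0→1
  Δ3: p:0→1
  (3Δ to stable)
t=5 Δ0: r=1 p=1 clk=1 q=0
  Δ1: clk:1→0
  (1Δ to stable)
t=6 Δ0: r=1 p=1 clk=0 q=0
  Δ1: clk:0→1
  Δ2: r:1→0
  Δ3: p:1→0
  (3Δ to stable)
t=7 Δ0: r=0 p=0 clk=1 q=0
  Δ1: clk:1→0
  (1Δ to stable)
t=8 Δ0: r=0 p=0 clk=0 q=0
  Δ1: clk:0→1
  Δ2: r:0→1
  Δ3: p:0→1
  (3Δ to stable)
t=9 Δ0: r=1 p=1 clk=1 q=0
  Δ1: clk:1→0
  (1Δ to stable)
t=10 Δ0: r=1 p=1 clk=0 q=0
  Δ1: clk:0→1
  Δ2: r:1→0
  Δ3: p:1→0
  (3Δ to stable)
t=11 Δ0: r=0 p=0 clk=1 q=0
  Δ1: clk:1→0
  (1Δ to stable)
t=12 Δ0: r=0 p=0 clk=0 q=0
  Δ1: clk:0→1
  Δ2: r:0→1
  Δ3: p:0→1
  (3Δ to stable)
t=13 Δ0: r=1 p=1 clk=1 q=0
  Δ1: clk:1→0
  (1Δ to stable)
t=14 Δ0: r=1 p=1 clk=0 q=0
  Δ1: clk:0→1
  Δ2: r:1→0
  Δ3: p:1→0
  (3Δ to stable)
t=15 Δ0: r=0 p=0 clk=1 q=0
  Δ1: clk:1→0
  (1Δ to stable)
t=16 Δ0: r=0 p=0 clk=0 q=0
  Δ1: clk:0→1
  Δ2: r:0→1
  Δ3: p:0→1
  (3Δ to stable)
t=17 Δ0: r=1 p=1 clk=1 q=0
  Δ1: clk:1→0
  (1Δ to stable)
t=18 Δ0: r=1 p=1 clk=0 q=0
  Δ1: clk:0→1
  Δ2: r:1→0
  Δ3: p:1→0
  (3Δ to stable)
t=19 Δ0: r=0 p=0 clk=1 q=0
  Δ1: clk:1→0
  (1Δ to stable)

0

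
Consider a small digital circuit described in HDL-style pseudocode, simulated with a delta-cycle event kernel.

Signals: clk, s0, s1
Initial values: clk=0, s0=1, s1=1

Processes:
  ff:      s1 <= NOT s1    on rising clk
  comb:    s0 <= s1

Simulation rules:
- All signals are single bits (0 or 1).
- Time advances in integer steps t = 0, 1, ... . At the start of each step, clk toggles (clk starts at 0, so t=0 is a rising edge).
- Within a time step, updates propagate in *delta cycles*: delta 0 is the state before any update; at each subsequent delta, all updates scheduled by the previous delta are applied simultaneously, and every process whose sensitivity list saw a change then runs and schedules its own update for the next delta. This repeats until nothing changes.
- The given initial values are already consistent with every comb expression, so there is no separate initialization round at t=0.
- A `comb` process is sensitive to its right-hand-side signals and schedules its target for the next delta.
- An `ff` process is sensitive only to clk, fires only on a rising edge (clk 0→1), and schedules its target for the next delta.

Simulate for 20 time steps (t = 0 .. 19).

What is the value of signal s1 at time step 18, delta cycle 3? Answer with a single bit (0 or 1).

t=0 Δ0: s1=1 clk=0 s0=1
  Δ1: clk:0→1
  Δ2: s1:1→0
  Δ3: s0:1→0
  (3Δ to stable)
t=1 Δ0: s1=0 clk=1 s0=0
  Δ1: clk:1→0
  (1Δ to stable)
t=2 Δ0: s1=0 clk=0 s0=0
  Δ1: clk:0→1
  Δ2: s1:0→1
  Δ3: s0:0→1
  (3Δ to stable)
t=3 Δ0: s1=1 clk=1 s0=1
  Δ1: clk:1→0
  (1Δ to stable)
t=4 Δ0: s1=1 clk=0 s0=1
  Δ1: clk:0→1
  Δ2: s1:1→0
  Δ3: s0:1→0
  (3Δ to stable)
t=5 Δ0: s1=0 clk=1 s0=0
  Δ1: clk:1→0
  (1Δ to stable)
t=6 Δ0: s1=0 clk=0 s0=0
  Δ1: clk:0→1
  Δ2: s1:0→1
  Δ3: s0:0→1
  (3Δ to stable)
t=7 Δ0: s1=1 clk=1 s0=1
  Δ1: clk:1→0
  (1Δ to stable)
t=8 Δ0: s1=1 clk=0 s0=1
  Δ1: clk:0→1
  Δ2: s1:1→0
  Δ3: s0:1→0
  (3Δ to stable)
t=9 Δ0: s1=0 clk=1 s0=0
  Δ1: clk:1→0
  (1Δ to stable)
t=10 Δ0: s1=0 clk=0 s0=0
  Δ1: clk:0→1
  Δ2: s1:0→1
  Δ3: s0:0→1
  (3Δ to stable)
t=11 Δ0: s1=1 clk=1 s0=1
  Δ1: clk:1→0
  (1Δ to stable)
t=12 Δ0: s1=1 clk=0 s0=1
  Δ1: clk:0→1
  Δ2: s1:1→0
  Δ3: s0:1→0
  (3Δ to stable)
t=13 Δ0: s1=0 clk=1 s0=0
  Δ1: clk:1→0
  (1Δ to stable)
t=14 Δ0: s1=0 clk=0 s0=0
  Δ1: clk:0→1
  Δ2: s1:0→1
  Δ3: s0:0→1
  (3Δ to stable)
t=15 Δ0: s1=1 clk=1 s0=1
  Δ1: clk:1→0
  (1Δ to stable)
t=16 Δ0: s1=1 clk=0 s0=1
  Δ1: clk:0→1
  Δ2: s1:1→0
  Δ3: s0:1→0
  (3Δ to stable)
t=17 Δ0: s1=0 clk=1 s0=0
  Δ1: clk:1→0
  (1Δ to stable)
t=18 Δ0: s1=0 clk=0 s0=0
  Δ1: clk:0→1
  Δ2: s1:0→1
  Δ3: s0:0→1
  (3Δ to stable)
t=19 Δ0: s1=1 clk=1 s0=1
  Δ1: clk:1→0
  (1Δ to stable)

1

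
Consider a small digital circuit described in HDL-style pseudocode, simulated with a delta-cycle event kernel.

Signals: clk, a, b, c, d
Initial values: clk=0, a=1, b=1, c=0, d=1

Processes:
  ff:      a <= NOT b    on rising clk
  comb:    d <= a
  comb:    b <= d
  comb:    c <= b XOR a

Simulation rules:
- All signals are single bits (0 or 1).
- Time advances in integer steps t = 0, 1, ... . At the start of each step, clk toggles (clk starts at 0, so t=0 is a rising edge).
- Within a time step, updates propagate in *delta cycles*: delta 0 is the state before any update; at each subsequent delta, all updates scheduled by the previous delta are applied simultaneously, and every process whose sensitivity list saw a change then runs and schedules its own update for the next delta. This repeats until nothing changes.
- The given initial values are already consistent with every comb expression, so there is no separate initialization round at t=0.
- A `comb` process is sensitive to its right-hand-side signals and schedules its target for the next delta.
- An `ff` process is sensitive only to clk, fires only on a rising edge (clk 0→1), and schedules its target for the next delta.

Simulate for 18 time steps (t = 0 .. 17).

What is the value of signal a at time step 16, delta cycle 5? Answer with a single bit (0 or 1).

0

t0.Δ0 c=0 d=1 b=1 a=1 clk=0
t0.Δ1 c=0 d=1 b=1 a=1 clk=1
t0.Δ2 c=0 d=1 b=1 a=0 clk=1
t0.Δ3 c=1 d=0 b=1 a=0 clk=1
t0.Δ4 c=1 d=0 b=0 a=0 clk=1
t0.Δ5 c=0 d=0 b=0 a=0 clk=1
t1.Δ0 c=0 d=0 b=0 a=0 clk=1
t1.Δ1 c=0 d=0 b=0 a=0 clk=0
t2.Δ0 c=0 d=0 b=0 a=0 clk=0
t2.Δ1 c=0 d=0 b=0 a=0 clk=1
t2.Δ2 c=0 d=0 b=0 a=1 clk=1
t2.Δ3 c=1 d=1 b=0 a=1 clk=1
t2.Δ4 c=1 d=1 b=1 a=1 clk=1
t2.Δ5 c=0 d=1 b=1 a=1 clk=1
t3.Δ0 c=0 d=1 b=1 a=1 clk=1
t3.Δ1 c=0 d=1 b=1 a=1 clk=0
t4.Δ0 c=0 d=1 b=1 a=1 clk=0
t4.Δ1 c=0 d=1 b=1 a=1 clk=1
t4.Δ2 c=0 d=1 b=1 a=0 clk=1
t4.Δ3 c=1 d=0 b=1 a=0 clk=1
t4.Δ4 c=1 d=0 b=0 a=0 clk=1
t4.Δ5 c=0 d=0 b=0 a=0 clk=1
t5.Δ0 c=0 d=0 b=0 a=0 clk=1
t5.Δ1 c=0 d=0 b=0 a=0 clk=0
t6.Δ0 c=0 d=0 b=0 a=0 clk=0
t6.Δ1 c=0 d=0 b=0 a=0 clk=1
t6.Δ2 c=0 d=0 b=0 a=1 clk=1
t6.Δ3 c=1 d=1 b=0 a=1 clk=1
t6.Δ4 c=1 d=1 b=1 a=1 clk=1
t6.Δ5 c=0 d=1 b=1 a=1 clk=1
t7.Δ0 c=0 d=1 b=1 a=1 clk=1
t7.Δ1 c=0 d=1 b=1 a=1 clk=0
t8.Δ0 c=0 d=1 b=1 a=1 clk=0
t8.Δ1 c=0 d=1 b=1 a=1 clk=1
t8.Δ2 c=0 d=1 b=1 a=0 clk=1
t8.Δ3 c=1 d=0 b=1 a=0 clk=1
t8.Δ4 c=1 d=0 b=0 a=0 clk=1
t8.Δ5 c=0 d=0 b=0 a=0 clk=1
t9.Δ0 c=0 d=0 b=0 a=0 clk=1
t9.Δ1 c=0 d=0 b=0 a=0 clk=0
t10.Δ0 c=0 d=0 b=0 a=0 clk=0
t10.Δ1 c=0 d=0 b=0 a=0 clk=1
t10.Δ2 c=0 d=0 b=0 a=1 clk=1
t10.Δ3 c=1 d=1 b=0 a=1 clk=1
t10.Δ4 c=1 d=1 b=1 a=1 clk=1
t10.Δ5 c=0 d=1 b=1 a=1 clk=1
t11.Δ0 c=0 d=1 b=1 a=1 clk=1
t11.Δ1 c=0 d=1 b=1 a=1 clk=0
t12.Δ0 c=0 d=1 b=1 a=1 clk=0
t12.Δ1 c=0 d=1 b=1 a=1 clk=1
t12.Δ2 c=0 d=1 b=1 a=0 clk=1
t12.Δ3 c=1 d=0 b=1 a=0 clk=1
t12.Δ4 c=1 d=0 b=0 a=0 clk=1
t12.Δ5 c=0 d=0 b=0 a=0 clk=1
t13.Δ0 c=0 d=0 b=0 a=0 clk=1
t13.Δ1 c=0 d=0 b=0 a=0 clk=0
t14.Δ0 c=0 d=0 b=0 a=0 clk=0
t14.Δ1 c=0 d=0 b=0 a=0 clk=1
t14.Δ2 c=0 d=0 b=0 a=1 clk=1
t14.Δ3 c=1 d=1 b=0 a=1 clk=1
t14.Δ4 c=1 d=1 b=1 a=1 clk=1
t14.Δ5 c=0 d=1 b=1 a=1 clk=1
t15.Δ0 c=0 d=1 b=1 a=1 clk=1
t15.Δ1 c=0 d=1 b=1 a=1 clk=0
t16.Δ0 c=0 d=1 b=1 a=1 clk=0
t16.Δ1 c=0 d=1 b=1 a=1 clk=1
t16.Δ2 c=0 d=1 b=1 a=0 clk=1
t16.Δ3 c=1 d=0 b=1 a=0 clk=1
t16.Δ4 c=1 d=0 b=0 a=0 clk=1
t16.Δ5 c=0 d=0 b=0 a=0 clk=1
t17.Δ0 c=0 d=0 b=0 a=0 clk=1
t17.Δ1 c=0 d=0 b=0 a=0 clk=0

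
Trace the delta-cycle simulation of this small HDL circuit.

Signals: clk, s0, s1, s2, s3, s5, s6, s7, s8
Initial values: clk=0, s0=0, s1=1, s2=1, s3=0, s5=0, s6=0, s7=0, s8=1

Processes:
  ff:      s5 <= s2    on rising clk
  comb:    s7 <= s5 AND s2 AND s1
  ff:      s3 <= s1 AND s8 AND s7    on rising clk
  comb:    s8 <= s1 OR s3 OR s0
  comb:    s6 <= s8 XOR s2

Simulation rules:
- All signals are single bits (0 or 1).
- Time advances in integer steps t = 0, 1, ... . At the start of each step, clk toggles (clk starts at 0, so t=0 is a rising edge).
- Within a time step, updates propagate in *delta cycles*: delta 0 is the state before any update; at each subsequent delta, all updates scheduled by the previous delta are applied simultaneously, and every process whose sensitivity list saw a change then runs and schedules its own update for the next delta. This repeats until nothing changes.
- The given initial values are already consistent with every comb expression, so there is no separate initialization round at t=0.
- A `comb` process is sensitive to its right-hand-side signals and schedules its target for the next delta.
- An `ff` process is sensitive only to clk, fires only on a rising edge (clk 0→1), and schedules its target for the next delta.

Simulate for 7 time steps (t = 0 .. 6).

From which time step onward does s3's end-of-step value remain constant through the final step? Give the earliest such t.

2

t0.Δ0 s6=0 s2=1 s8=1 s1=1 s7=0 s3=0 s0=0 s5=0 clk=0
t0.Δ1 s6=0 s2=1 s8=1 s1=1 s7=0 s3=0 s0=0 s5=0 clk=1
t0.Δ2 s6=0 s2=1 s8=1 s1=1 s7=0 s3=0 s0=0 s5=1 clk=1
t0.Δ3 s6=0 s2=1 s8=1 s1=1 s7=1 s3=0 s0=0 s5=1 clk=1
t1.Δ0 s6=0 s2=1 s8=1 s1=1 s7=1 s3=0 s0=0 s5=1 clk=1
t1.Δ1 s6=0 s2=1 s8=1 s1=1 s7=1 s3=0 s0=0 s5=1 clk=0
t2.Δ0 s6=0 s2=1 s8=1 s1=1 s7=1 s3=0 s0=0 s5=1 clk=0
t2.Δ1 s6=0 s2=1 s8=1 s1=1 s7=1 s3=0 s0=0 s5=1 clk=1
t2.Δ2 s6=0 s2=1 s8=1 s1=1 s7=1 s3=1 s0=0 s5=1 clk=1
t3.Δ0 s6=0 s2=1 s8=1 s1=1 s7=1 s3=1 s0=0 s5=1 clk=1
t3.Δ1 s6=0 s2=1 s8=1 s1=1 s7=1 s3=1 s0=0 s5=1 clk=0
t4.Δ0 s6=0 s2=1 s8=1 s1=1 s7=1 s3=1 s0=0 s5=1 clk=0
t4.Δ1 s6=0 s2=1 s8=1 s1=1 s7=1 s3=1 s0=0 s5=1 clk=1
t5.Δ0 s6=0 s2=1 s8=1 s1=1 s7=1 s3=1 s0=0 s5=1 clk=1
t5.Δ1 s6=0 s2=1 s8=1 s1=1 s7=1 s3=1 s0=0 s5=1 clk=0
t6.Δ0 s6=0 s2=1 s8=1 s1=1 s7=1 s3=1 s0=0 s5=1 clk=0
t6.Δ1 s6=0 s2=1 s8=1 s1=1 s7=1 s3=1 s0=0 s5=1 clk=1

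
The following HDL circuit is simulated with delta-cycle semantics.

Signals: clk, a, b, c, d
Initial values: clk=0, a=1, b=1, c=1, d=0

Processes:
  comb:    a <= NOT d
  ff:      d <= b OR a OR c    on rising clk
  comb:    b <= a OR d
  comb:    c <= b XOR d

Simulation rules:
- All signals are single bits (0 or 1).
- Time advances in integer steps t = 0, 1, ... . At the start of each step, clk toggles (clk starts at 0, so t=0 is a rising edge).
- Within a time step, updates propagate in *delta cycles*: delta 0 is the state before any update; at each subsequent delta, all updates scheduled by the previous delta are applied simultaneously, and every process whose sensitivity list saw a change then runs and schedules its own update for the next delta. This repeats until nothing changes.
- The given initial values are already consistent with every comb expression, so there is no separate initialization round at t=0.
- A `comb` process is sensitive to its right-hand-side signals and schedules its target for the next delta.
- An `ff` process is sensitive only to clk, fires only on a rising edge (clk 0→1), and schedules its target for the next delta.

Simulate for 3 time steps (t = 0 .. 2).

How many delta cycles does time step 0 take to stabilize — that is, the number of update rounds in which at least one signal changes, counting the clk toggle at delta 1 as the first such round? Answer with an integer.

3

[bits: b,c,a,d,clk]
t=0: Δ0=11100 Δ1=11101 Δ2=11111 Δ3=10011 | 3Δ
t=1: Δ0=10011 Δ1=10010 | 1Δ
t=2: Δ0=10010 Δ1=10011 | 1Δ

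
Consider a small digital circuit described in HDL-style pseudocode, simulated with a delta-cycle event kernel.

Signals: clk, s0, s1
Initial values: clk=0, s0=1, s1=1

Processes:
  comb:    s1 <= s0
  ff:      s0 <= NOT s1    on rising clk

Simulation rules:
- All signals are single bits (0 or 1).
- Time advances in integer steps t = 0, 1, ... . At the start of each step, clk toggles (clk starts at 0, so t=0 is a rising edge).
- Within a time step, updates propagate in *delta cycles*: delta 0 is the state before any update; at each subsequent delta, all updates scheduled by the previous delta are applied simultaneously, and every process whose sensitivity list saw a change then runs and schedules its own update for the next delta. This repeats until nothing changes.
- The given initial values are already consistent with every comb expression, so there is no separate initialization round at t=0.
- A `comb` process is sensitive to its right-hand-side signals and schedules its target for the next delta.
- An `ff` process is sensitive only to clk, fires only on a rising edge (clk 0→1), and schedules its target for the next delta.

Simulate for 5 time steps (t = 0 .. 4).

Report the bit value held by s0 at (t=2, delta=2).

t0.Δ0 clk=0 s0=1 s1=1
t0.Δ1 clk=1 s0=1 s1=1
t0.Δ2 clk=1 s0=0 s1=1
t0.Δ3 clk=1 s0=0 s1=0
t1.Δ0 clk=1 s0=0 s1=0
t1.Δ1 clk=0 s0=0 s1=0
t2.Δ0 clk=0 s0=0 s1=0
t2.Δ1 clk=1 s0=0 s1=0
t2.Δ2 clk=1 s0=1 s1=0
t2.Δ3 clk=1 s0=1 s1=1
t3.Δ0 clk=1 s0=1 s1=1
t3.Δ1 clk=0 s0=1 s1=1
t4.Δ0 clk=0 s0=1 s1=1
t4.Δ1 clk=1 s0=1 s1=1
t4.Δ2 clk=1 s0=0 s1=1
t4.Δ3 clk=1 s0=0 s1=0

1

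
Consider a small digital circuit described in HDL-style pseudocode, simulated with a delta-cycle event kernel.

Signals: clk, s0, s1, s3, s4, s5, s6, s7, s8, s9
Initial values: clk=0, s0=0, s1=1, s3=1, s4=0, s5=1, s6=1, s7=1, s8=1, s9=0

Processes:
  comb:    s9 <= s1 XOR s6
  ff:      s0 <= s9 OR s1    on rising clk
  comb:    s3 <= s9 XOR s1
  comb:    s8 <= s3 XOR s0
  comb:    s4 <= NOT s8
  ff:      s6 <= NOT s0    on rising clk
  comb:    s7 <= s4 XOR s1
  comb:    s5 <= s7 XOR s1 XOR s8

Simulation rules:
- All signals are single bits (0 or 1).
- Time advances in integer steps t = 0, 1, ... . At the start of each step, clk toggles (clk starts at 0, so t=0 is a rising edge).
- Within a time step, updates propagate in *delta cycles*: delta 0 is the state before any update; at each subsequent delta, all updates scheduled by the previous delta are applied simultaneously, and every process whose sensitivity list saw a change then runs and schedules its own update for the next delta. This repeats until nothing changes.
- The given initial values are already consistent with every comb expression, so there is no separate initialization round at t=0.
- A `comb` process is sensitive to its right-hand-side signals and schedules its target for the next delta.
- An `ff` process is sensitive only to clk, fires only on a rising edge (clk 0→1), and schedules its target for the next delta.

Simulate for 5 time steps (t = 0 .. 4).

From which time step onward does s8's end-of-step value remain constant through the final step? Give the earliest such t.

[bits: s4,clk,s5,s1,s3,s0,s6,s9,s8,s7]
t=0: Δ0=0011101011 Δ1=0111101011 Δ2=0111111011 Δ3=0111111001 Δ4=1101111001 Δ5=1101111000 Δ6=1111111000 | 6Δ
t=1: Δ0=1111111000 Δ1=1011111000 | 1Δ
t=2: Δ0=1011111000 Δ1=1111111000 Δ2=1111110000 Δ3=1111110100 Δ4=1111010100 Δ5=1111010110 Δ6=0101010110 Δ7=0101010111 Δ8=0111010111 | 8Δ
t=3: Δ0=0111010111 Δ1=0011010111 | 1Δ
t=4: Δ0=0011010111 Δ1=0111010111 | 1Δ

2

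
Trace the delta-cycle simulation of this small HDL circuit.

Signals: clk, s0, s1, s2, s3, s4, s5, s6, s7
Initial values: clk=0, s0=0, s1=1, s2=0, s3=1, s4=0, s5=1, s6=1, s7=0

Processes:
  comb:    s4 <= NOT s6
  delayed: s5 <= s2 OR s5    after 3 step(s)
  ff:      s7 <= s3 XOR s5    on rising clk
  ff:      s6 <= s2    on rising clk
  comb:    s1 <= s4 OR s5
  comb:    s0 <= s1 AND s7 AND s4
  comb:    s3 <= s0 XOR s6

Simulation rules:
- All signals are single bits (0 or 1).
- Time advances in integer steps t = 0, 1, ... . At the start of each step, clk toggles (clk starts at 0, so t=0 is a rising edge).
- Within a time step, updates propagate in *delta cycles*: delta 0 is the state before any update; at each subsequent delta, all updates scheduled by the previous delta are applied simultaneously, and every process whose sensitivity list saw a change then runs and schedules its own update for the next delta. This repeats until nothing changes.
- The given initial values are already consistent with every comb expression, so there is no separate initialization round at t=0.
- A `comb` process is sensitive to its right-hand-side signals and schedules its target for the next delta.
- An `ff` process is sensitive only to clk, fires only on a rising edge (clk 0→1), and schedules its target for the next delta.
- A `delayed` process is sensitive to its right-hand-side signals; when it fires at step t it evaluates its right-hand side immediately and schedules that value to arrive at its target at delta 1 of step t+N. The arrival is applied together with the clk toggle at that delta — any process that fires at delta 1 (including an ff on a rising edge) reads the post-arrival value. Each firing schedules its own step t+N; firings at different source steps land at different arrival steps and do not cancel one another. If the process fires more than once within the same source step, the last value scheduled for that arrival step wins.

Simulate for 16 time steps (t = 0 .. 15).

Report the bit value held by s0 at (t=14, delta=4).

1

t0.Δ0 s5=1 s2=0 s4=0 clk=0 s7=0 s1=1 s0=0 s6=1 s3=1
t0.Δ1 s5=1 s2=0 s4=0 clk=1 s7=0 s1=1 s0=0 s6=1 s3=1
t0.Δ2 s5=1 s2=0 s4=0 clk=1 s7=0 s1=1 s0=0 s6=0 s3=1
t0.Δ3 s5=1 s2=0 s4=1 clk=1 s7=0 s1=1 s0=0 s6=0 s3=0
t1.Δ0 s5=1 s2=0 s4=1 clk=1 s7=0 s1=1 s0=0 s6=0 s3=0
t1.Δ1 s5=1 s2=0 s4=1 clk=0 s7=0 s1=1 s0=0 s6=0 s3=0
t2.Δ0 s5=1 s2=0 s4=1 clk=0 s7=0 s1=1 s0=0 s6=0 s3=0
t2.Δ1 s5=1 s2=0 s4=1 clk=1 s7=0 s1=1 s0=0 s6=0 s3=0
t2.Δ2 s5=1 s2=0 s4=1 clk=1 s7=1 s1=1 s0=0 s6=0 s3=0
t2.Δ3 s5=1 s2=0 s4=1 clk=1 s7=1 s1=1 s0=1 s6=0 s3=0
t2.Δ4 s5=1 s2=0 s4=1 clk=1 s7=1 s1=1 s0=1 s6=0 s3=1
t3.Δ0 s5=1 s2=0 s4=1 clk=1 s7=1 s1=1 s0=1 s6=0 s3=1
t3.Δ1 s5=1 s2=0 s4=1 clk=0 s7=1 s1=1 s0=1 s6=0 s3=1
t4.Δ0 s5=1 s2=0 s4=1 clk=0 s7=1 s1=1 s0=1 s6=0 s3=1
t4.Δ1 s5=1 s2=0 s4=1 clk=1 s7=1 s1=1 s0=1 s6=0 s3=1
t4.Δ2 s5=1 s2=0 s4=1 clk=1 s7=0 s1=1 s0=1 s6=0 s3=1
t4.Δ3 s5=1 s2=0 s4=1 clk=1 s7=0 s1=1 s0=0 s6=0 s3=1
t4.Δ4 s5=1 s2=0 s4=1 clk=1 s7=0 s1=1 s0=0 s6=0 s3=0
t5.Δ0 s5=1 s2=0 s4=1 clk=1 s7=0 s1=1 s0=0 s6=0 s3=0
t5.Δ1 s5=1 s2=0 s4=1 clk=0 s7=0 s1=1 s0=0 s6=0 s3=0
t6.Δ0 s5=1 s2=0 s4=1 clk=0 s7=0 s1=1 s0=0 s6=0 s3=0
t6.Δ1 s5=1 s2=0 s4=1 clk=1 s7=0 s1=1 s0=0 s6=0 s3=0
t6.Δ2 s5=1 s2=0 s4=1 clk=1 s7=1 s1=1 s0=0 s6=0 s3=0
t6.Δ3 s5=1 s2=0 s4=1 clk=1 s7=1 s1=1 s0=1 s6=0 s3=0
t6.Δ4 s5=1 s2=0 s4=1 clk=1 s7=1 s1=1 s0=1 s6=0 s3=1
t7.Δ0 s5=1 s2=0 s4=1 clk=1 s7=1 s1=1 s0=1 s6=0 s3=1
t7.Δ1 s5=1 s2=0 s4=1 clk=0 s7=1 s1=1 s0=1 s6=0 s3=1
t8.Δ0 s5=1 s2=0 s4=1 clk=0 s7=1 s1=1 s0=1 s6=0 s3=1
t8.Δ1 s5=1 s2=0 s4=1 clk=1 s7=1 s1=1 s0=1 s6=0 s3=1
t8.Δ2 s5=1 s2=0 s4=1 clk=1 s7=0 s1=1 s0=1 s6=0 s3=1
t8.Δ3 s5=1 s2=0 s4=1 clk=1 s7=0 s1=1 s0=0 s6=0 s3=1
t8.Δ4 s5=1 s2=0 s4=1 clk=1 s7=0 s1=1 s0=0 s6=0 s3=0
t9.Δ0 s5=1 s2=0 s4=1 clk=1 s7=0 s1=1 s0=0 s6=0 s3=0
t9.Δ1 s5=1 s2=0 s4=1 clk=0 s7=0 s1=1 s0=0 s6=0 s3=0
t10.Δ0 s5=1 s2=0 s4=1 clk=0 s7=0 s1=1 s0=0 s6=0 s3=0
t10.Δ1 s5=1 s2=0 s4=1 clk=1 s7=0 s1=1 s0=0 s6=0 s3=0
t10.Δ2 s5=1 s2=0 s4=1 clk=1 s7=1 s1=1 s0=0 s6=0 s3=0
t10.Δ3 s5=1 s2=0 s4=1 clk=1 s7=1 s1=1 s0=1 s6=0 s3=0
t10.Δ4 s5=1 s2=0 s4=1 clk=1 s7=1 s1=1 s0=1 s6=0 s3=1
t11.Δ0 s5=1 s2=0 s4=1 clk=1 s7=1 s1=1 s0=1 s6=0 s3=1
t11.Δ1 s5=1 s2=0 s4=1 clk=0 s7=1 s1=1 s0=1 s6=0 s3=1
t12.Δ0 s5=1 s2=0 s4=1 clk=0 s7=1 s1=1 s0=1 s6=0 s3=1
t12.Δ1 s5=1 s2=0 s4=1 clk=1 s7=1 s1=1 s0=1 s6=0 s3=1
t12.Δ2 s5=1 s2=0 s4=1 clk=1 s7=0 s1=1 s0=1 s6=0 s3=1
t12.Δ3 s5=1 s2=0 s4=1 clk=1 s7=0 s1=1 s0=0 s6=0 s3=1
t12.Δ4 s5=1 s2=0 s4=1 clk=1 s7=0 s1=1 s0=0 s6=0 s3=0
t13.Δ0 s5=1 s2=0 s4=1 clk=1 s7=0 s1=1 s0=0 s6=0 s3=0
t13.Δ1 s5=1 s2=0 s4=1 clk=0 s7=0 s1=1 s0=0 s6=0 s3=0
t14.Δ0 s5=1 s2=0 s4=1 clk=0 s7=0 s1=1 s0=0 s6=0 s3=0
t14.Δ1 s5=1 s2=0 s4=1 clk=1 s7=0 s1=1 s0=0 s6=0 s3=0
t14.Δ2 s5=1 s2=0 s4=1 clk=1 s7=1 s1=1 s0=0 s6=0 s3=0
t14.Δ3 s5=1 s2=0 s4=1 clk=1 s7=1 s1=1 s0=1 s6=0 s3=0
t14.Δ4 s5=1 s2=0 s4=1 clk=1 s7=1 s1=1 s0=1 s6=0 s3=1
t15.Δ0 s5=1 s2=0 s4=1 clk=1 s7=1 s1=1 s0=1 s6=0 s3=1
t15.Δ1 s5=1 s2=0 s4=1 clk=0 s7=1 s1=1 s0=1 s6=0 s3=1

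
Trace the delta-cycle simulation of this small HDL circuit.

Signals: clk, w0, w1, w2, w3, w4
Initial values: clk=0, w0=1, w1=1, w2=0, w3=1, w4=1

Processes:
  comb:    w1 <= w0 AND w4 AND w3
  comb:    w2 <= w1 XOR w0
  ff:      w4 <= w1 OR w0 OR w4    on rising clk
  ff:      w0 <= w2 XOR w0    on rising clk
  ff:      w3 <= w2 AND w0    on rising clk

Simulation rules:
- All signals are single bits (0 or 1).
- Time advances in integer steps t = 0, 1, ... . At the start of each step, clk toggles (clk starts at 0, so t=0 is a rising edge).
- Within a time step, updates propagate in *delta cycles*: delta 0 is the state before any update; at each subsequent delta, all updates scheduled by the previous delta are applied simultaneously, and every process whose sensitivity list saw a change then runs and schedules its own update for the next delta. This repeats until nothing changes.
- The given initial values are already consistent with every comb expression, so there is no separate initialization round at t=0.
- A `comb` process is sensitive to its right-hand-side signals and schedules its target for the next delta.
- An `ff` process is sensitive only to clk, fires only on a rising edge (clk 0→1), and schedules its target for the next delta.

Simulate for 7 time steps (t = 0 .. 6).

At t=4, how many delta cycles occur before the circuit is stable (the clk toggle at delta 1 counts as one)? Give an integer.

2

[bits: w3,w1,w4,w0,clk,w2]
t=0: Δ0=111100 Δ1=111110 Δ2=011110 Δ3=001110 Δ4=001111 | 4Δ
t=1: Δ0=001111 Δ1=001101 | 1Δ
t=2: Δ0=001101 Δ1=001111 Δ2=101011 Δ3=101010 | 3Δ
t=3: Δ0=101010 Δ1=101000 | 1Δ
t=4: Δ0=101000 Δ1=101010 Δ2=001010 | 2Δ
t=5: Δ0=001010 Δ1=001000 | 1Δ
t=6: Δ0=001000 Δ1=001010 | 1Δ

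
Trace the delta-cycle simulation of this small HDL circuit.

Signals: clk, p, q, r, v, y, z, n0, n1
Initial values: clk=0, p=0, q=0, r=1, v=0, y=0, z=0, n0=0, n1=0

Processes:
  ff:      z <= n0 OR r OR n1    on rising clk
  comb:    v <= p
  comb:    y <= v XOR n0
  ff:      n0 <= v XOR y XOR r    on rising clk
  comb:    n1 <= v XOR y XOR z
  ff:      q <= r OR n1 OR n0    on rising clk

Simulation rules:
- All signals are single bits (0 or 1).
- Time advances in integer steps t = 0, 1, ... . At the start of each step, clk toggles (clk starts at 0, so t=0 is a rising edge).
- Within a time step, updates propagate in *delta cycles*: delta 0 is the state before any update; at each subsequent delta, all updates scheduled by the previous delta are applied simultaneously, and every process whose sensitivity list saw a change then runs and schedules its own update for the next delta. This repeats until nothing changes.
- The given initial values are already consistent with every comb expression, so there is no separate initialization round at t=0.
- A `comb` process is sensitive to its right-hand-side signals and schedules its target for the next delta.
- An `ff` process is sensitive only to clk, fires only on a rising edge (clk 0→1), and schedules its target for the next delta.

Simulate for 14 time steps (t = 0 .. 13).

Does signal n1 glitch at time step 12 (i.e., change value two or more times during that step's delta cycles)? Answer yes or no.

t=0 Δ0: y=0 q=0 z=0 p=0 n1=0 v=0 clk=0 n0=0 r=1
  Δ1: clk:0→1
  Δ2: q:0→1, z:0→1, n0:0→1
  Δ3: y:0→1, n1:0→1
  Δ4: n1:1→0
  (4Δ to stable)
t=1 Δ0: y=1 q=1 z=1 p=0 n1=0 v=0 clk=1 n0=1 r=1
  Δ1: clk:1→0
  (1Δ to stable)
t=2 Δ0: y=1 q=1 z=1 p=0 n1=0 v=0 clk=0 n0=1 r=1
  Δ1: clk:0→1
  Δ2: n0:1→0
  Δ3: y:1→0
  Δ4: n1:0→1
  (4Δ to stable)
t=3 Δ0: y=0 q=1 z=1 p=0 n1=1 v=0 clk=1 n0=0 r=1
  Δ1: clk:1→0
  (1Δ to stable)
t=4 Δ0: y=0 q=1 z=1 p=0 n1=1 v=0 clk=0 n0=0 r=1
  Δ1: clk:0→1
  Δ2: n0:0→1
  Δ3: y:0→1
  Δ4: n1:1→0
  (4Δ to stable)
t=5 Δ0: y=1 q=1 z=1 p=0 n1=0 v=0 clk=1 n0=1 r=1
  Δ1: clk:1→0
  (1Δ to stable)
t=6 Δ0: y=1 q=1 z=1 p=0 n1=0 v=0 clk=0 n0=1 r=1
  Δ1: clk:0→1
  Δ2: n0:1→0
  Δ3: y:1→0
  Δ4: n1:0→1
  (4Δ to stable)
t=7 Δ0: y=0 q=1 z=1 p=0 n1=1 v=0 clk=1 n0=0 r=1
  Δ1: clk:1→0
  (1Δ to stable)
t=8 Δ0: y=0 q=1 z=1 p=0 n1=1 v=0 clk=0 n0=0 r=1
  Δ1: clk:0→1
  Δ2: n0:0→1
  Δ3: y:0→1
  Δ4: n1:1→0
  (4Δ to stable)
t=9 Δ0: y=1 q=1 z=1 p=0 n1=0 v=0 clk=1 n0=1 r=1
  Δ1: clk:1→0
  (1Δ to stable)
t=10 Δ0: y=1 q=1 z=1 p=0 n1=0 v=0 clk=0 n0=1 r=1
  Δ1: clk:0→1
  Δ2: n0:1→0
  Δ3: y:1→0
  Δ4: n1:0→1
  (4Δ to stable)
t=11 Δ0: y=0 q=1 z=1 p=0 n1=1 v=0 clk=1 n0=0 r=1
  Δ1: clk:1→0
  (1Δ to stable)
t=12 Δ0: y=0 q=1 z=1 p=0 n1=1 v=0 clk=0 n0=0 r=1
  Δ1: clk:0→1
  Δ2: n0:0→1
  Δ3: y:0→1
  Δ4: n1:1→0
  (4Δ to stable)
t=13 Δ0: y=1 q=1 z=1 p=0 n1=0 v=0 clk=1 n0=1 r=1
  Δ1: clk:1→0
  (1Δ to stable)

no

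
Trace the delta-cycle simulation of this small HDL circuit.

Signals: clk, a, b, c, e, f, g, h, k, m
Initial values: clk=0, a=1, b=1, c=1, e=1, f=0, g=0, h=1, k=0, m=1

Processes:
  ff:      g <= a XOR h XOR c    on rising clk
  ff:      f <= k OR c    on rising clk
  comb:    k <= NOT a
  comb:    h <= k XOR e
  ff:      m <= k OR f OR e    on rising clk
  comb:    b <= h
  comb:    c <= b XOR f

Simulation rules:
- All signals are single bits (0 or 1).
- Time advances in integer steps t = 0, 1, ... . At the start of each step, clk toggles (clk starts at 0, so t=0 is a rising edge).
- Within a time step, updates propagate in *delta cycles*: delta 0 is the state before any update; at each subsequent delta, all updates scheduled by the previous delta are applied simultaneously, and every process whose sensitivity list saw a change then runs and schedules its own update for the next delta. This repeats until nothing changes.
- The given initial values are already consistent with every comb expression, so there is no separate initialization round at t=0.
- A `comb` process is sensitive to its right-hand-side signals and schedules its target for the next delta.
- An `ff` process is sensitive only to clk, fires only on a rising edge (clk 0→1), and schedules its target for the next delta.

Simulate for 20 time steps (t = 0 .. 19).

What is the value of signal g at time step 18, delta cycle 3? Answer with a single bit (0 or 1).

0

t0.Δ0 b=1 a=1 e=1 g=0 m=1 h=1 k=0 c=1 clk=0 f=0
t0.Δ1 b=1 a=1 e=1 g=0 m=1 h=1 k=0 c=1 clk=1 f=0
t0.Δ2 b=1 a=1 e=1 g=1 m=1 h=1 k=0 c=1 clk=1 f=1
t0.Δ3 b=1 a=1 e=1 g=1 m=1 h=1 k=0 c=0 clk=1 f=1
t1.Δ0 b=1 a=1 e=1 g=1 m=1 h=1 k=0 c=0 clk=1 f=1
t1.Δ1 b=1 a=1 e=1 g=1 m=1 h=1 k=0 c=0 clk=0 f=1
t2.Δ0 b=1 a=1 e=1 g=1 m=1 h=1 k=0 c=0 clk=0 f=1
t2.Δ1 b=1 a=1 e=1 g=1 m=1 h=1 k=0 c=0 clk=1 f=1
t2.Δ2 b=1 a=1 e=1 g=0 m=1 h=1 k=0 c=0 clk=1 f=0
t2.Δ3 b=1 a=1 e=1 g=0 m=1 h=1 k=0 c=1 clk=1 f=0
t3.Δ0 b=1 a=1 e=1 g=0 m=1 h=1 k=0 c=1 clk=1 f=0
t3.Δ1 b=1 a=1 e=1 g=0 m=1 h=1 k=0 c=1 clk=0 f=0
t4.Δ0 b=1 a=1 e=1 g=0 m=1 h=1 k=0 c=1 clk=0 f=0
t4.Δ1 b=1 a=1 e=1 g=0 m=1 h=1 k=0 c=1 clk=1 f=0
t4.Δ2 b=1 a=1 e=1 g=1 m=1 h=1 k=0 c=1 clk=1 f=1
t4.Δ3 b=1 a=1 e=1 g=1 m=1 h=1 k=0 c=0 clk=1 f=1
t5.Δ0 b=1 a=1 e=1 g=1 m=1 h=1 k=0 c=0 clk=1 f=1
t5.Δ1 b=1 a=1 e=1 g=1 m=1 h=1 k=0 c=0 clk=0 f=1
t6.Δ0 b=1 a=1 e=1 g=1 m=1 h=1 k=0 c=0 clk=0 f=1
t6.Δ1 b=1 a=1 e=1 g=1 m=1 h=1 k=0 c=0 clk=1 f=1
t6.Δ2 b=1 a=1 e=1 g=0 m=1 h=1 k=0 c=0 clk=1 f=0
t6.Δ3 b=1 a=1 e=1 g=0 m=1 h=1 k=0 c=1 clk=1 f=0
t7.Δ0 b=1 a=1 e=1 g=0 m=1 h=1 k=0 c=1 clk=1 f=0
t7.Δ1 b=1 a=1 e=1 g=0 m=1 h=1 k=0 c=1 clk=0 f=0
t8.Δ0 b=1 a=1 e=1 g=0 m=1 h=1 k=0 c=1 clk=0 f=0
t8.Δ1 b=1 a=1 e=1 g=0 m=1 h=1 k=0 c=1 clk=1 f=0
t8.Δ2 b=1 a=1 e=1 g=1 m=1 h=1 k=0 c=1 clk=1 f=1
t8.Δ3 b=1 a=1 e=1 g=1 m=1 h=1 k=0 c=0 clk=1 f=1
t9.Δ0 b=1 a=1 e=1 g=1 m=1 h=1 k=0 c=0 clk=1 f=1
t9.Δ1 b=1 a=1 e=1 g=1 m=1 h=1 k=0 c=0 clk=0 f=1
t10.Δ0 b=1 a=1 e=1 g=1 m=1 h=1 k=0 c=0 clk=0 f=1
t10.Δ1 b=1 a=1 e=1 g=1 m=1 h=1 k=0 c=0 clk=1 f=1
t10.Δ2 b=1 a=1 e=1 g=0 m=1 h=1 k=0 c=0 clk=1 f=0
t10.Δ3 b=1 a=1 e=1 g=0 m=1 h=1 k=0 c=1 clk=1 f=0
t11.Δ0 b=1 a=1 e=1 g=0 m=1 h=1 k=0 c=1 clk=1 f=0
t11.Δ1 b=1 a=1 e=1 g=0 m=1 h=1 k=0 c=1 clk=0 f=0
t12.Δ0 b=1 a=1 e=1 g=0 m=1 h=1 k=0 c=1 clk=0 f=0
t12.Δ1 b=1 a=1 e=1 g=0 m=1 h=1 k=0 c=1 clk=1 f=0
t12.Δ2 b=1 a=1 e=1 g=1 m=1 h=1 k=0 c=1 clk=1 f=1
t12.Δ3 b=1 a=1 e=1 g=1 m=1 h=1 k=0 c=0 clk=1 f=1
t13.Δ0 b=1 a=1 e=1 g=1 m=1 h=1 k=0 c=0 clk=1 f=1
t13.Δ1 b=1 a=1 e=1 g=1 m=1 h=1 k=0 c=0 clk=0 f=1
t14.Δ0 b=1 a=1 e=1 g=1 m=1 h=1 k=0 c=0 clk=0 f=1
t14.Δ1 b=1 a=1 e=1 g=1 m=1 h=1 k=0 c=0 clk=1 f=1
t14.Δ2 b=1 a=1 e=1 g=0 m=1 h=1 k=0 c=0 clk=1 f=0
t14.Δ3 b=1 a=1 e=1 g=0 m=1 h=1 k=0 c=1 clk=1 f=0
t15.Δ0 b=1 a=1 e=1 g=0 m=1 h=1 k=0 c=1 clk=1 f=0
t15.Δ1 b=1 a=1 e=1 g=0 m=1 h=1 k=0 c=1 clk=0 f=0
t16.Δ0 b=1 a=1 e=1 g=0 m=1 h=1 k=0 c=1 clk=0 f=0
t16.Δ1 b=1 a=1 e=1 g=0 m=1 h=1 k=0 c=1 clk=1 f=0
t16.Δ2 b=1 a=1 e=1 g=1 m=1 h=1 k=0 c=1 clk=1 f=1
t16.Δ3 b=1 a=1 e=1 g=1 m=1 h=1 k=0 c=0 clk=1 f=1
t17.Δ0 b=1 a=1 e=1 g=1 m=1 h=1 k=0 c=0 clk=1 f=1
t17.Δ1 b=1 a=1 e=1 g=1 m=1 h=1 k=0 c=0 clk=0 f=1
t18.Δ0 b=1 a=1 e=1 g=1 m=1 h=1 k=0 c=0 clk=0 f=1
t18.Δ1 b=1 a=1 e=1 g=1 m=1 h=1 k=0 c=0 clk=1 f=1
t18.Δ2 b=1 a=1 e=1 g=0 m=1 h=1 k=0 c=0 clk=1 f=0
t18.Δ3 b=1 a=1 e=1 g=0 m=1 h=1 k=0 c=1 clk=1 f=0
t19.Δ0 b=1 a=1 e=1 g=0 m=1 h=1 k=0 c=1 clk=1 f=0
t19.Δ1 b=1 a=1 e=1 g=0 m=1 h=1 k=0 c=1 clk=0 f=0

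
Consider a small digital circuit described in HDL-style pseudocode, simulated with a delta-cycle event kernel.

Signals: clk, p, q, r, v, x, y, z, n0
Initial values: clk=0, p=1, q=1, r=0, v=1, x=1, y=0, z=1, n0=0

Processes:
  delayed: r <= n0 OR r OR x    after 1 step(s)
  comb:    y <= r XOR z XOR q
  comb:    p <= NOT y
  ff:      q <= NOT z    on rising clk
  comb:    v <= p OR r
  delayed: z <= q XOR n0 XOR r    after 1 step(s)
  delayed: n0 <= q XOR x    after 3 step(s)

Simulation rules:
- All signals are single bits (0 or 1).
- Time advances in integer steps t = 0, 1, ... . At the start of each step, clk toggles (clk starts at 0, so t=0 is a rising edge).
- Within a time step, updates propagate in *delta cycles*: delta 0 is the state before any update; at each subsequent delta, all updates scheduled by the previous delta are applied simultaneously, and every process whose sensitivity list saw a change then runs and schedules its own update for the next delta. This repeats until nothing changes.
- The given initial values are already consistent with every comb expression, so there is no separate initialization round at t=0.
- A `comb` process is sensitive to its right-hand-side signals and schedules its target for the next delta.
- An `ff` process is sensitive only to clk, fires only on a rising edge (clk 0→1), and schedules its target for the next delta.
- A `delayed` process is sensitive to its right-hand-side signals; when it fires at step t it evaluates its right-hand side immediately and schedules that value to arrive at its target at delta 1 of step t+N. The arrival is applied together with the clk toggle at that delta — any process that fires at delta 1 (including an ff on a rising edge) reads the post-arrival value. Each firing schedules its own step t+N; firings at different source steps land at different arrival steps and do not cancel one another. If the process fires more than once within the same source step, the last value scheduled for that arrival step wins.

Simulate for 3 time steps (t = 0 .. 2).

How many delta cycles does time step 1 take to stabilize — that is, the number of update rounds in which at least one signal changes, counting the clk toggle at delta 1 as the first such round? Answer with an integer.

4

t0.Δ0 v=1 n0=0 z=1 y=0 clk=0 q=1 x=1 p=1 r=0
t0.Δ1 v=1 n0=0 z=1 y=0 clk=1 q=1 x=1 p=1 r=0
t0.Δ2 v=1 n0=0 z=1 y=0 clk=1 q=0 x=1 p=1 r=0
t0.Δ3 v=1 n0=0 z=1 y=1 clk=1 q=0 x=1 p=1 r=0
t0.Δ4 v=1 n0=0 z=1 y=1 clk=1 q=0 x=1 p=0 r=0
t0.Δ5 v=0 n0=0 z=1 y=1 clk=1 q=0 x=1 p=0 r=0
t1.Δ0 v=0 n0=0 z=1 y=1 clk=1 q=0 x=1 p=0 r=0
t1.Δ1 v=0 n0=0 z=0 y=1 clk=0 q=0 x=1 p=0 r=0
t1.Δ2 v=0 n0=0 z=0 y=0 clk=0 q=0 x=1 p=0 r=0
t1.Δ3 v=0 n0=0 z=0 y=0 clk=0 q=0 x=1 p=1 r=0
t1.Δ4 v=1 n0=0 z=0 y=0 clk=0 q=0 x=1 p=1 r=0
t2.Δ0 v=1 n0=0 z=0 y=0 clk=0 q=0 x=1 p=1 r=0
t2.Δ1 v=1 n0=0 z=0 y=0 clk=1 q=0 x=1 p=1 r=0
t2.Δ2 v=1 n0=0 z=0 y=0 clk=1 q=1 x=1 p=1 r=0
t2.Δ3 v=1 n0=0 z=0 y=1 clk=1 q=1 x=1 p=1 r=0
t2.Δ4 v=1 n0=0 z=0 y=1 clk=1 q=1 x=1 p=0 r=0
t2.Δ5 v=0 n0=0 z=0 y=1 clk=1 q=1 x=1 p=0 r=0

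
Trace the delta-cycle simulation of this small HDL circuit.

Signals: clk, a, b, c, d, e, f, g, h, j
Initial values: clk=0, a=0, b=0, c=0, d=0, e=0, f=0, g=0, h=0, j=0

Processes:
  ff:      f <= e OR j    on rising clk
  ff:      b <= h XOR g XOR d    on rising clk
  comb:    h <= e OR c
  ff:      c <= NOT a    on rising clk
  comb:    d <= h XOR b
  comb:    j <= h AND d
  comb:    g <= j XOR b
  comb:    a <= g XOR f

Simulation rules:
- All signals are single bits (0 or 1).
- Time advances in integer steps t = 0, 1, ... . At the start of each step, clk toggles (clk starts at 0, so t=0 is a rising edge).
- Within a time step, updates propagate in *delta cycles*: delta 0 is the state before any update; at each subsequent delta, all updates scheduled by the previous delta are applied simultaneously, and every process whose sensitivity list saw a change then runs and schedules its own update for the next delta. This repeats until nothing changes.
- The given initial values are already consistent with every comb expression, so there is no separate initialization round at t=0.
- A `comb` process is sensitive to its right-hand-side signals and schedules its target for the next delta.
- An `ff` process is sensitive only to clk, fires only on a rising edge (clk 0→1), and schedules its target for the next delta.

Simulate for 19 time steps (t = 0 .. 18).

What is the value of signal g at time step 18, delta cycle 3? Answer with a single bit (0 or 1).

0

[bits: b,g,d,e,a,h,j,f,c,clk]
t=0: Δ0=0000000000 Δ1=0000000001 Δ2=0000000011 Δ3=0000010011 Δ4=0010010011 Δ5=0010011011 Δ6=0110011011 Δ7=0110111011 | 7Δ
t=1: Δ0=0110111011 Δ1=0110111010 | 1Δ
t=2: Δ0=0110111010 Δ1=0110111011 Δ2=1110111101 Δ3=1000001101 Δ4=1010100101 Δ5=1110100101 Δ6=1110000101 | 6Δ
t=3: Δ0=1110000101 Δ1=1110000100 | 1Δ
t=4: Δ0=1110000100 Δ1=1110000101 Δ2=0110000011 Δ3=0000110011 Δ4=0010010011 Δ5=0010011011 Δ6=0110011011 Δ7=0110111011 | 7Δ
t=5: Δ0=0110111011 Δ1=0110111010 | 1Δ
t=6: Δ0=0110111010 Δ1=0110111011 Δ2=1110111101 Δ3=1000001101 Δ4=1010100101 Δ5=1110100101 Δ6=1110000101 | 6Δ
t=7: Δ0=1110000101 Δ1=1110000100 | 1Δ
t=8: Δ0=1110000100 Δ1=1110000101 Δ2=0110000011 Δ3=0000110011 Δ4=0010010011 Δ5=0010011011 Δ6=0110011011 Δ7=0110111011 | 7Δ
t=9: Δ0=0110111011 Δ1=0110111010 | 1Δ
t=10: Δ0=0110111010 Δ1=0110111011 Δ2=1110111101 Δ3=1000001101 Δ4=1010100101 Δ5=1110100101 Δ6=1110000101 | 6Δ
t=11: Δ0=1110000101 Δ1=1110000100 | 1Δ
t=12: Δ0=1110000100 Δ1=1110000101 Δ2=0110000011 Δ3=0000110011 Δ4=0010010011 Δ5=0010011011 Δ6=0110011011 Δ7=0110111011 | 7Δ
t=13: Δ0=0110111011 Δ1=0110111010 | 1Δ
t=14: Δ0=0110111010 Δ1=0110111011 Δ2=1110111101 Δ3=1000001101 Δ4=1010100101 Δ5=1110100101 Δ6=1110000101 | 6Δ
t=15: Δ0=1110000101 Δ1=1110000100 | 1Δ
t=16: Δ0=1110000100 Δ1=1110000101 Δ2=0110000011 Δ3=0000110011 Δ4=0010010011 Δ5=0010011011 Δ6=0110011011 Δ7=0110111011 | 7Δ
t=17: Δ0=0110111011 Δ1=0110111010 | 1Δ
t=18: Δ0=0110111010 Δ1=0110111011 Δ2=1110111101 Δ3=1000001101 Δ4=1010100101 Δ5=1110100101 Δ6=1110000101 | 6Δ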